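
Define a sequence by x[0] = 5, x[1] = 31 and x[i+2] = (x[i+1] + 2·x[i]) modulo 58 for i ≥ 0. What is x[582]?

53

We have x[0] = 5; x[1] = 31; x[2] = 41; x[3] = 45; x[4] = 11; x[5] = 43; x[6] = 7; x[7] = 35; x[8] = 49; x[9] = 3; x[10] = 43; x[11] = 49; x[12] = 19; x[13] = 1; x[14] = 39; x[15] = 41; x[16] = 3; x[17] = 27; x[18] = 33; x[19] = 29; x[20] = 37; x[21] = 37; x[22] = 53; x[23] = 11; x[24] = 1; x[25] = 23; x[26] = 25; x[27] = 13; x[28] = 5; x[29] = 31.
The sequence repeats with period 28.
(582 - 0) mod 28 = 22, so x[582] = x[22] = 53.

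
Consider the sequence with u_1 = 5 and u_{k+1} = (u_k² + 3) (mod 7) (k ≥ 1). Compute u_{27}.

3

We have u_1 = 5, u_2 = 0, u_3 = 3, u_4 = 5.
Since u_4 = u_1 = 5, the sequence is periodic with period 3.
So u_{27} = u_{1 + ((27-1) mod 3)} = u_3 = 3.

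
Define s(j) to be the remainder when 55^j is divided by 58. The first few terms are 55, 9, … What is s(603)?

s(1) = 55; s(2) = 9; s(3) = 31; s(4) = 23; s(5) = 47; s(6) = 33; s(7) = 17; s(8) = 7; s(9) = 37; s(10) = 5; s(11) = 43; s(12) = 45; s(13) = 39; s(14) = 57; s(15) = 3; s(16) = 49; s(17) = 27; s(18) = 35; s(19) = 11; s(20) = 25; s(21) = 41; s(22) = 51; s(23) = 21; s(24) = 53; s(25) = 15; s(26) = 13; s(27) = 19; s(28) = 1; s(29) = 55.
The sequence repeats with period 28.
(603 - 1) mod 28 = 14, so s(603) = s(15) = 3.

3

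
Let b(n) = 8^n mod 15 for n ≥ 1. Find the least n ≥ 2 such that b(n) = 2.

3

b(1) = 8; b(2) = 4; b(3) = 2; b(4) = 1; b(5) = 8.
The sequence repeats with period 4.
The value 2 first appears (with n ≥ 2) at b(3).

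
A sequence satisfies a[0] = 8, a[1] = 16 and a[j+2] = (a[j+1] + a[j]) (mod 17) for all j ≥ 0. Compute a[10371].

6

Listing terms: a[0] = 8; a[1] = 16; a[2] = 7; a[3] = 6; a[4] = 13; a[5] = 2; a[6] = 15; a[7] = 0; a[8] = 15; a[9] = 15; a[10] = 13; a[11] = 11; a[12] = 7; a[13] = 1; a[14] = 8; a[15] = 9; a[16] = 0; a[17] = 9; a[18] = 9; a[19] = 1; a[20] = 10; a[21] = 11; a[22] = 4; a[23] = 15; a[24] = 2; a[25] = 0; a[26] = 2; a[27] = 2; a[28] = 4; a[29] = 6; a[30] = 10; a[31] = 16; a[32] = 9; a[33] = 8; a[34] = 0; a[35] = 8; a[36] = 8; a[37] = 16.
The sequence repeats with period 36.
So a[10371] = a[0 + ((10371-0) mod 36)] = a[3] = 6.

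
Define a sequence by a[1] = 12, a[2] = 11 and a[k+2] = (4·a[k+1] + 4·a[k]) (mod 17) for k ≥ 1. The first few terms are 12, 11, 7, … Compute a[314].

6

We have a[1] = 12, a[2] = 11, a[3] = 7, a[4] = 4, a[5] = 10, a[6] = 5, a[7] = 9, a[8] = 5, a[9] = 5, a[10] = 6, a[11] = 10, a[12] = 13, a[13] = 7, a[14] = 12, a[15] = 8, a[16] = 12, a[17] = 12, a[18] = 11.
Since (a[17], a[18]) = (a[1], a[2]) = (12, 11) (two consecutive terms determine the rest), the sequence is periodic with period 16.
So a[314] = a[1 + ((314-1) mod 16)] = a[10] = 6.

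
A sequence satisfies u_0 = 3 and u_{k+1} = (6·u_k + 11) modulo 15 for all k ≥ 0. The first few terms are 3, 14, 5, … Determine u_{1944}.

Listing terms: u_0 = 3, u_1 = 14, u_2 = 5, u_3 = 11, u_4 = 2, u_5 = 8, u_6 = 14.
Since u_6 = u_1 = 14, the sequence is eventually periodic: after a pre-period of length 1 it cycles with period 5.
For k ≥ 1, u_k depends only on (k - 1) mod 5. (1944 - 1) mod 5 = 3, so u_{1944} = u_4 = 2.

2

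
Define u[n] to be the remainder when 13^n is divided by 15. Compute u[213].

Listing terms: u[1] = 13, u[2] = 4, u[3] = 7, u[4] = 1, u[5] = 13.
The sequence repeats with period 4.
So u[213] = u[1 + ((213-1) mod 4)] = u[1] = 13.

13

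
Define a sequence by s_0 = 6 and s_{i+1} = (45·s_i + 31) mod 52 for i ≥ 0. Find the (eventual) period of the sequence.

Listing terms: s_0 = 6, s_1 = 41, s_2 = 4, s_3 = 3, s_4 = 10, s_5 = 13, s_6 = 44, s_7 = 35, s_8 = 46, s_9 = 21, s_{10} = 40, s_{11} = 11, s_{12} = 6.
The sequence repeats with period 12.

12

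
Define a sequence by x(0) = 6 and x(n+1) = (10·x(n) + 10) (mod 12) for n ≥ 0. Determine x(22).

Computing terms: x(0) = 6, x(1) = 10, x(2) = 2, x(3) = 6.
Since x(3) = x(0) = 6, the sequence is periodic with period 3.
(22 - 0) mod 3 = 1, so x(22) = x(1) = 10.

10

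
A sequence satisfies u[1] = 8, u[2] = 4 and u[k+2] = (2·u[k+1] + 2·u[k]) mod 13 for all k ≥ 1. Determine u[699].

11

Listing terms: u[1] = 8; u[2] = 4; u[3] = 11; u[4] = 4; u[5] = 4; u[6] = 3; u[7] = 1; u[8] = 8; u[9] = 5; u[10] = 0; u[11] = 10; u[12] = 7; u[13] = 8; u[14] = 4.
The sequence repeats with period 12.
(699 - 1) mod 12 = 2, so u[699] = u[3] = 11.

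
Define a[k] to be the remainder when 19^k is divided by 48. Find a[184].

a[1] = 19; a[2] = 25; a[3] = 43; a[4] = 1; a[5] = 19.
Since a[5] = a[1] = 19, the sequence is periodic with period 4.
(184 - 1) mod 4 = 3, so a[184] = a[4] = 1.

1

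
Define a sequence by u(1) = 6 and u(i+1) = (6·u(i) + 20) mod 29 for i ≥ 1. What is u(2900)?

Listing terms: u(1) = 6; u(2) = 27; u(3) = 8; u(4) = 10; u(5) = 22; u(6) = 7; u(7) = 4; u(8) = 15; u(9) = 23; u(10) = 13; u(11) = 11; u(12) = 28; u(13) = 14; u(14) = 17; u(15) = 6.
The sequence repeats with period 14.
(2900 - 1) mod 14 = 1, so u(2900) = u(2) = 27.

27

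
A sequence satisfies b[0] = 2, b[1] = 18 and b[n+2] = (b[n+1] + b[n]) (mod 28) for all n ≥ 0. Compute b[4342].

14

b[0] = 2; b[1] = 18; b[2] = 20; b[3] = 10; b[4] = 2; b[5] = 12; b[6] = 14; b[7] = 26; b[8] = 12; b[9] = 10; b[10] = 22; b[11] = 4; b[12] = 26; b[13] = 2; b[14] = 0; b[15] = 2; b[16] = 2; b[17] = 4; b[18] = 6; b[19] = 10; b[20] = 16; b[21] = 26; b[22] = 14; b[23] = 12; b[24] = 26; b[25] = 10; b[26] = 8; b[27] = 18; b[28] = 26; b[29] = 16; b[30] = 14; b[31] = 2; b[32] = 16; b[33] = 18; b[34] = 6; b[35] = 24; b[36] = 2; b[37] = 26; b[38] = 0; b[39] = 26; b[40] = 26; b[41] = 24; b[42] = 22; b[43] = 18; b[44] = 12; b[45] = 2; b[46] = 14; b[47] = 16; b[48] = 2; b[49] = 18.
Since (b[48], b[49]) = (b[0], b[1]) = (2, 18) (two consecutive terms determine the rest), the sequence is periodic with period 48.
So b[4342] = b[0 + ((4342-0) mod 48)] = b[22] = 14.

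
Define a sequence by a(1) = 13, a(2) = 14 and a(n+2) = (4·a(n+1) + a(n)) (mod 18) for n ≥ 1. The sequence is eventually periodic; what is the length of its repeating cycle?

Listing terms: a(1) = 13, a(2) = 14, a(3) = 15, a(4) = 2, a(5) = 5, a(6) = 4, a(7) = 3, a(8) = 16, a(9) = 13, a(10) = 14.
The sequence repeats with period 8.

8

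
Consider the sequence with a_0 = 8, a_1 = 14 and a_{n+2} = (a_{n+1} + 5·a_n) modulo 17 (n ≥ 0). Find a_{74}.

5

We have a_0 = 8, a_1 = 14, a_2 = 3, a_3 = 5, a_4 = 3, a_5 = 11, a_6 = 9, a_7 = 13, a_8 = 7, a_9 = 4, a_{10} = 5, a_{11} = 8, a_{12} = 16, a_{13} = 5, a_{14} = 0, a_{15} = 8, a_{16} = 8, a_{17} = 14.
Since (a_{16}, a_{17}) = (a_0, a_1) = (8, 14) (two consecutive terms determine the rest), the sequence is periodic with period 16.
So a_{74} = a_{0 + ((74-0) mod 16)} = a_{10} = 5.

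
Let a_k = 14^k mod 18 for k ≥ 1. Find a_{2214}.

10

Listing terms: a_1 = 14,  a_2 = 16,  a_3 = 8,  a_4 = 4,  a_5 = 2,  a_6 = 10,  a_7 = 14.
Since a_7 = a_1 = 14, the sequence is periodic with period 6.
(2214 - 1) mod 6 = 5, so a_{2214} = a_6 = 10.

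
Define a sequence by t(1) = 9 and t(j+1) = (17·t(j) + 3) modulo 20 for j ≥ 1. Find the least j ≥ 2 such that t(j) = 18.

4

t(1) = 9; t(2) = 16; t(3) = 15; t(4) = 18; t(5) = 9.
The sequence repeats with period 4.
The value 18 first appears (with j ≥ 2) at t(4).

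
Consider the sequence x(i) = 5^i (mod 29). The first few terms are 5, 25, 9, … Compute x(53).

Listing terms: x(1) = 5; x(2) = 25; x(3) = 9; x(4) = 16; x(5) = 22; x(6) = 23; x(7) = 28; x(8) = 24; x(9) = 4; x(10) = 20; x(11) = 13; x(12) = 7; x(13) = 6; x(14) = 1; x(15) = 5.
The sequence repeats with period 14.
So x(53) = x(1 + ((53-1) mod 14)) = x(11) = 13.

13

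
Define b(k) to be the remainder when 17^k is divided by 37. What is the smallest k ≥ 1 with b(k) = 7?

We have b(0) = 1, b(1) = 17, b(2) = 30, b(3) = 29, b(4) = 12, b(5) = 19, b(6) = 27, b(7) = 15, b(8) = 33, b(9) = 6, b(10) = 28, b(11) = 32, b(12) = 26, b(13) = 35, b(14) = 3, b(15) = 14, b(16) = 16, b(17) = 13, b(18) = 36, b(19) = 20, b(20) = 7, b(21) = 8, b(22) = 25, b(23) = 18, b(24) = 10, b(25) = 22, b(26) = 4, b(27) = 31, b(28) = 9, b(29) = 5, b(30) = 11, b(31) = 2, b(32) = 34, b(33) = 23, b(34) = 21, b(35) = 24, b(36) = 1.
Since b(36) = b(0) = 1, the sequence is periodic with period 36.
The value 7 first appears (with k ≥ 1) at b(20).

20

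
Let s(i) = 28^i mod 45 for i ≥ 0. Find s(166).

We have s(0) = 1, s(1) = 28, s(2) = 19, s(3) = 37, s(4) = 1.
Since s(4) = s(0) = 1, the sequence is periodic with period 4.
(166 - 0) mod 4 = 2, so s(166) = s(2) = 19.

19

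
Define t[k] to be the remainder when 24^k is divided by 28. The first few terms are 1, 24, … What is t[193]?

24

We have t[0] = 1; t[1] = 24; t[2] = 16; t[3] = 20; t[4] = 4; t[5] = 12; t[6] = 8; t[7] = 24.
Since t[7] = t[1] = 24, the sequence is eventually periodic: after a pre-period of length 1 it cycles with period 6.
For k ≥ 1, t[k] depends only on (k - 1) mod 6. (193 - 1) mod 6 = 0, so t[193] = t[1] = 24.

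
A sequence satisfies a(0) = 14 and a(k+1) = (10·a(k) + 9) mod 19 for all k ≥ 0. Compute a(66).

Listing terms: a(0) = 14,  a(1) = 16,  a(2) = 17,  a(3) = 8,  a(4) = 13,  a(5) = 6,  a(6) = 12,  a(7) = 15,  a(8) = 7,  a(9) = 3,  a(10) = 1,  a(11) = 0,  a(12) = 9,  a(13) = 4,  a(14) = 11,  a(15) = 5,  a(16) = 2,  a(17) = 10,  a(18) = 14.
Since a(18) = a(0) = 14, the sequence is periodic with period 18.
(66 - 0) mod 18 = 12, so a(66) = a(12) = 9.

9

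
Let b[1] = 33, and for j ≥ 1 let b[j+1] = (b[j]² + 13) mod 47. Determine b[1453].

20

We have b[1] = 33,  b[2] = 21,  b[3] = 31,  b[4] = 34,  b[5] = 41,  b[6] = 2,  b[7] = 17,  b[8] = 20,  b[9] = 37,  b[10] = 19,  b[11] = 45,  b[12] = 17.
Since b[12] = b[7] = 17, the sequence is eventually periodic: after a pre-period of length 6 it cycles with period 5.
For j ≥ 7, b[j] depends only on (j - 7) mod 5. (1453 - 7) mod 5 = 1, so b[1453] = b[8] = 20.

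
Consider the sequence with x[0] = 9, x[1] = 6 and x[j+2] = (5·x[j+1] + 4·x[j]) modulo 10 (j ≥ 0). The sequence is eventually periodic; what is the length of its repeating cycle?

Listing terms: x[0] = 9,  x[1] = 6,  x[2] = 6,  x[3] = 4,  x[4] = 4,  x[5] = 6,  x[6] = 6.
Since (x[5], x[6]) = (x[1], x[2]) = (6, 6) (two consecutive terms determine the rest), the sequence is eventually periodic: after a pre-period of length 1 it cycles with period 4.

4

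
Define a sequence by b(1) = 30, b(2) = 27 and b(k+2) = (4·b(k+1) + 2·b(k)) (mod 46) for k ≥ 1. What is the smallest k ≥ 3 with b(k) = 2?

13

b(1) = 30,  b(2) = 27,  b(3) = 30,  b(4) = 36,  b(5) = 20,  b(6) = 14,  b(7) = 4,  b(8) = 44,  b(9) = 0,  b(10) = 42,  b(11) = 30,  b(12) = 20,  b(13) = 2,  b(14) = 2,  b(15) = 12,  b(16) = 6,  b(17) = 2,  b(18) = 20,  b(19) = 38,  b(20) = 8,  b(21) = 16,  b(22) = 34,  b(23) = 30,  b(24) = 4,  b(25) = 30,  b(26) = 36.
Since (b(25), b(26)) = (b(3), b(4)) = (30, 36) (two consecutive terms determine the rest), the sequence is eventually periodic: after a pre-period of length 2 it cycles with period 22.
The value 2 first appears (with k ≥ 3) at b(13).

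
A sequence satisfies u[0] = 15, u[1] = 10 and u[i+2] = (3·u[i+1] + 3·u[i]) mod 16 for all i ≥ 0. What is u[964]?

14

Listing terms: u[0] = 15; u[1] = 10; u[2] = 11; u[3] = 15; u[4] = 14; u[5] = 7; u[6] = 15; u[7] = 2; u[8] = 3; u[9] = 15; u[10] = 6; u[11] = 15; u[12] = 15; u[13] = 10.
The sequence repeats with period 12.
So u[964] = u[0 + ((964-0) mod 12)] = u[4] = 14.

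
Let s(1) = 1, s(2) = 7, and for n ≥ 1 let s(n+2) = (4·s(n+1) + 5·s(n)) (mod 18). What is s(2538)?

We have s(1) = 1; s(2) = 7; s(3) = 15; s(4) = 5; s(5) = 5; s(6) = 9; s(7) = 7; s(8) = 1; s(9) = 3; s(10) = 17; s(11) = 11; s(12) = 3; s(13) = 13; s(14) = 13; s(15) = 9; s(16) = 11; s(17) = 17; s(18) = 15; s(19) = 1; s(20) = 7.
Since (s(19), s(20)) = (s(1), s(2)) = (1, 7) (two consecutive terms determine the rest), the sequence is periodic with period 18.
(2538 - 1) mod 18 = 17, so s(2538) = s(18) = 15.

15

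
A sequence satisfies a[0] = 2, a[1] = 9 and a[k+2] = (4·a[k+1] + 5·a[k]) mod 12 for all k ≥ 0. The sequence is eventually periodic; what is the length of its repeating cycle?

6

We have a[0] = 2, a[1] = 9, a[2] = 10, a[3] = 1, a[4] = 6, a[5] = 5, a[6] = 2, a[7] = 9.
Since (a[6], a[7]) = (a[0], a[1]) = (2, 9) (two consecutive terms determine the rest), the sequence is periodic with period 6.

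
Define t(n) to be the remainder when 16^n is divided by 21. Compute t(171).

t(0) = 1, t(1) = 16, t(2) = 4, t(3) = 1.
The sequence repeats with period 3.
So t(171) = t(0 + ((171-0) mod 3)) = t(0) = 1.

1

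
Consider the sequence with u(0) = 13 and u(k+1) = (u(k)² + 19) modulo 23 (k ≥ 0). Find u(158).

12

u(0) = 13; u(1) = 4; u(2) = 12; u(3) = 2; u(4) = 0; u(5) = 19; u(6) = 12.
Since u(6) = u(2) = 12, the sequence is eventually periodic: after a pre-period of length 2 it cycles with period 4.
For k ≥ 2, u(k) depends only on (k - 2) mod 4. (158 - 2) mod 4 = 0, so u(158) = u(2) = 12.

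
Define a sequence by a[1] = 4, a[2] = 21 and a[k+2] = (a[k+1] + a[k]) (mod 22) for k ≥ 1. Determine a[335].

5

Listing terms: a[1] = 4; a[2] = 21; a[3] = 3; a[4] = 2; a[5] = 5; a[6] = 7; a[7] = 12; a[8] = 19; a[9] = 9; a[10] = 6; a[11] = 15; a[12] = 21; a[13] = 14; a[14] = 13; a[15] = 5; a[16] = 18; a[17] = 1; a[18] = 19; a[19] = 20; a[20] = 17; a[21] = 15; a[22] = 10; a[23] = 3; a[24] = 13; a[25] = 16; a[26] = 7; a[27] = 1; a[28] = 8; a[29] = 9; a[30] = 17; a[31] = 4; a[32] = 21.
Since (a[31], a[32]) = (a[1], a[2]) = (4, 21) (two consecutive terms determine the rest), the sequence is periodic with period 30.
(335 - 1) mod 30 = 4, so a[335] = a[5] = 5.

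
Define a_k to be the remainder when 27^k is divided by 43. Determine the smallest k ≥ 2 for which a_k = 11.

Computing terms: a_1 = 27,  a_2 = 41,  a_3 = 32,  a_4 = 4,  a_5 = 22,  a_6 = 35,  a_7 = 42,  a_8 = 16,  a_9 = 2,  a_{10} = 11,  a_{11} = 39,  a_{12} = 21,  a_{13} = 8,  a_{14} = 1,  a_{15} = 27.
Since a_{15} = a_1 = 27, the sequence is periodic with period 14.
The value 11 first appears (with k ≥ 2) at a_{10}.

10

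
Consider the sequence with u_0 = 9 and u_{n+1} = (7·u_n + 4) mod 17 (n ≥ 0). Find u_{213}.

15

We have u_0 = 9; u_1 = 16; u_2 = 14; u_3 = 0; u_4 = 4; u_5 = 15; u_6 = 7; u_7 = 2; u_8 = 1; u_9 = 11; u_{10} = 13; u_{11} = 10; u_{12} = 6; u_{13} = 12; u_{14} = 3; u_{15} = 8; u_{16} = 9.
The sequence repeats with period 16.
(213 - 0) mod 16 = 5, so u_{213} = u_5 = 15.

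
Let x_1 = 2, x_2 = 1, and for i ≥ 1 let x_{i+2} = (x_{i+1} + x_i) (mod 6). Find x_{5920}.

2

Listing terms: x_1 = 2,  x_2 = 1,  x_3 = 3,  x_4 = 4,  x_5 = 1,  x_6 = 5,  x_7 = 0,  x_8 = 5,  x_9 = 5,  x_{10} = 4,  x_{11} = 3,  x_{12} = 1,  x_{13} = 4,  x_{14} = 5,  x_{15} = 3,  x_{16} = 2,  x_{17} = 5,  x_{18} = 1,  x_{19} = 0,  x_{20} = 1,  x_{21} = 1,  x_{22} = 2,  x_{23} = 3,  x_{24} = 5,  x_{25} = 2,  x_{26} = 1.
The sequence repeats with period 24.
So x_{5920} = x_{1 + ((5920-1) mod 24)} = x_{16} = 2.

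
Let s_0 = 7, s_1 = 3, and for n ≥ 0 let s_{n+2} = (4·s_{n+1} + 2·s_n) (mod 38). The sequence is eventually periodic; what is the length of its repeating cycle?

9

Computing terms: s_0 = 7,  s_1 = 3,  s_2 = 26,  s_3 = 34,  s_4 = 36,  s_5 = 22,  s_6 = 8,  s_7 = 0,  s_8 = 16,  s_9 = 26,  s_{10} = 22,  s_{11} = 26,  s_{12} = 34.
Since (s_{11}, s_{12}) = (s_2, s_3) = (26, 34) (two consecutive terms determine the rest), the sequence is eventually periodic: after a pre-period of length 2 it cycles with period 9.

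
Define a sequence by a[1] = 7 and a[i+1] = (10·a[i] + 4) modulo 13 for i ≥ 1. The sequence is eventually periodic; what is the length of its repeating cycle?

Listing terms: a[1] = 7,  a[2] = 9,  a[3] = 3,  a[4] = 8,  a[5] = 6,  a[6] = 12,  a[7] = 7.
The sequence repeats with period 6.

6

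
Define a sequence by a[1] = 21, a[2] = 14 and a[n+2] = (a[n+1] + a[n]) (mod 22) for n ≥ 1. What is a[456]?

1

Computing terms: a[1] = 21, a[2] = 14, a[3] = 13, a[4] = 5, a[5] = 18, a[6] = 1, a[7] = 19, a[8] = 20, a[9] = 17, a[10] = 15, a[11] = 10, a[12] = 3, a[13] = 13, a[14] = 16, a[15] = 7, a[16] = 1, a[17] = 8, a[18] = 9, a[19] = 17, a[20] = 4, a[21] = 21, a[22] = 3, a[23] = 2, a[24] = 5, a[25] = 7, a[26] = 12, a[27] = 19, a[28] = 9, a[29] = 6, a[30] = 15, a[31] = 21, a[32] = 14.
Since (a[31], a[32]) = (a[1], a[2]) = (21, 14) (two consecutive terms determine the rest), the sequence is periodic with period 30.
So a[456] = a[1 + ((456-1) mod 30)] = a[6] = 1.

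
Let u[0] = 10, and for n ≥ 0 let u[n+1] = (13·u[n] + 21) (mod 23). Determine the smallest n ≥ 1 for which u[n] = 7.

3

We have u[0] = 10,  u[1] = 13,  u[2] = 6,  u[3] = 7,  u[4] = 20,  u[5] = 5,  u[6] = 17,  u[7] = 12,  u[8] = 16,  u[9] = 22,  u[10] = 8,  u[11] = 10.
The sequence repeats with period 11.
The value 7 first appears (with n ≥ 1) at u[3].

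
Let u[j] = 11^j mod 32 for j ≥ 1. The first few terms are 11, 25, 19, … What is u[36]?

Computing terms: u[1] = 11,  u[2] = 25,  u[3] = 19,  u[4] = 17,  u[5] = 27,  u[6] = 9,  u[7] = 3,  u[8] = 1,  u[9] = 11.
Since u[9] = u[1] = 11, the sequence is periodic with period 8.
So u[36] = u[1 + ((36-1) mod 8)] = u[4] = 17.

17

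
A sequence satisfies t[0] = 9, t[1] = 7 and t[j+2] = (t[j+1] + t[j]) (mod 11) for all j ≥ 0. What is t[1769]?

Listing terms: t[0] = 9; t[1] = 7; t[2] = 5; t[3] = 1; t[4] = 6; t[5] = 7; t[6] = 2; t[7] = 9; t[8] = 0; t[9] = 9; t[10] = 9; t[11] = 7.
Since (t[10], t[11]) = (t[0], t[1]) = (9, 7) (two consecutive terms determine the rest), the sequence is periodic with period 10.
(1769 - 0) mod 10 = 9, so t[1769] = t[9] = 9.

9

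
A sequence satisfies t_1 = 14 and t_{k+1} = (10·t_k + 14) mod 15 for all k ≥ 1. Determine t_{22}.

14

We have t_1 = 14, t_2 = 4, t_3 = 9, t_4 = 14.
The sequence repeats with period 3.
(22 - 1) mod 3 = 0, so t_{22} = t_1 = 14.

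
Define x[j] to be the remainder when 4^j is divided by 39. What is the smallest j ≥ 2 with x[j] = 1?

Listing terms: x[1] = 4, x[2] = 16, x[3] = 25, x[4] = 22, x[5] = 10, x[6] = 1, x[7] = 4.
Since x[7] = x[1] = 4, the sequence is periodic with period 6.
The value 1 first appears (with j ≥ 2) at x[6].

6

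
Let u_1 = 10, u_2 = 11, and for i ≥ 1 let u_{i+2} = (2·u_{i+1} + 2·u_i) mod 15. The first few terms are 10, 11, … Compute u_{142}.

We have u_1 = 10,  u_2 = 11,  u_3 = 12,  u_4 = 1,  u_5 = 11,  u_6 = 9,  u_7 = 10,  u_8 = 8,  u_9 = 6,  u_{10} = 13,  u_{11} = 8,  u_{12} = 12,  u_{13} = 10,  u_{14} = 14,  u_{15} = 3,  u_{16} = 4,  u_{17} = 14,  u_{18} = 6,  u_{19} = 10,  u_{20} = 2,  u_{21} = 9,  u_{22} = 7,  u_{23} = 2,  u_{24} = 3,  u_{25} = 10,  u_{26} = 11.
The sequence repeats with period 24.
(142 - 1) mod 24 = 21, so u_{142} = u_{22} = 7.

7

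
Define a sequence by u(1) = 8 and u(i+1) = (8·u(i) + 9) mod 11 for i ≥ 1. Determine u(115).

6

Computing terms: u(1) = 8; u(2) = 7; u(3) = 10; u(4) = 1; u(5) = 6; u(6) = 2; u(7) = 3; u(8) = 0; u(9) = 9; u(10) = 4; u(11) = 8.
Since u(11) = u(1) = 8, the sequence is periodic with period 10.
So u(115) = u(1 + ((115-1) mod 10)) = u(5) = 6.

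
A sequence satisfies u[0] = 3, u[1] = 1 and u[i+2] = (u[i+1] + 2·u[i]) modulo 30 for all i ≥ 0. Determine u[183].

9

Computing terms: u[0] = 3, u[1] = 1, u[2] = 7, u[3] = 9, u[4] = 23, u[5] = 11, u[6] = 27, u[7] = 19, u[8] = 13, u[9] = 21, u[10] = 17, u[11] = 29, u[12] = 3, u[13] = 1.
The sequence repeats with period 12.
(183 - 0) mod 12 = 3, so u[183] = u[3] = 9.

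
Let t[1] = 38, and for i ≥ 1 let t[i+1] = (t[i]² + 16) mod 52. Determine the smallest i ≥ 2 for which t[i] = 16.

5

We have t[1] = 38; t[2] = 4; t[3] = 32; t[4] = 0; t[5] = 16; t[6] = 12; t[7] = 4.
Since t[7] = t[2] = 4, the sequence is eventually periodic: after a pre-period of length 1 it cycles with period 5.
The value 16 first appears (with i ≥ 2) at t[5].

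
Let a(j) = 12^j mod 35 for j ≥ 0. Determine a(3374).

4

We have a(0) = 1, a(1) = 12, a(2) = 4, a(3) = 13, a(4) = 16, a(5) = 17, a(6) = 29, a(7) = 33, a(8) = 11, a(9) = 27, a(10) = 9, a(11) = 3, a(12) = 1.
Since a(12) = a(0) = 1, the sequence is periodic with period 12.
(3374 - 0) mod 12 = 2, so a(3374) = a(2) = 4.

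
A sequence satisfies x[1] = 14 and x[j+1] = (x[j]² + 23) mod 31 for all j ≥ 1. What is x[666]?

x[1] = 14, x[2] = 2, x[3] = 27, x[4] = 8, x[5] = 25, x[6] = 28, x[7] = 1, x[8] = 24, x[9] = 10, x[10] = 30, x[11] = 24.
Since x[11] = x[8] = 24, the sequence is eventually periodic: after a pre-period of length 7 it cycles with period 3.
For j ≥ 8, x[j] depends only on (j - 8) mod 3. (666 - 8) mod 3 = 1, so x[666] = x[9] = 10.

10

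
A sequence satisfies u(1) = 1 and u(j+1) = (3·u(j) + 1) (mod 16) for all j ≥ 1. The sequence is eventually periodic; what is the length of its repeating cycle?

Listing terms: u(1) = 1; u(2) = 4; u(3) = 13; u(4) = 8; u(5) = 9; u(6) = 12; u(7) = 5; u(8) = 0; u(9) = 1.
The sequence repeats with period 8.

8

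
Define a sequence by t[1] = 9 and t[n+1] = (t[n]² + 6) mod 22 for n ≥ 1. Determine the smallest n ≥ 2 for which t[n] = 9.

6

t[1] = 9, t[2] = 21, t[3] = 7, t[4] = 11, t[5] = 17, t[6] = 9.
Since t[6] = t[1] = 9, the sequence is periodic with period 5.
The value 9 next appears (with n ≥ 2) at t[6].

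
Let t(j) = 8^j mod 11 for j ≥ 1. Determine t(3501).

Computing terms: t(1) = 8,  t(2) = 9,  t(3) = 6,  t(4) = 4,  t(5) = 10,  t(6) = 3,  t(7) = 2,  t(8) = 5,  t(9) = 7,  t(10) = 1,  t(11) = 8.
Since t(11) = t(1) = 8, the sequence is periodic with period 10.
So t(3501) = t(1 + ((3501-1) mod 10)) = t(1) = 8.

8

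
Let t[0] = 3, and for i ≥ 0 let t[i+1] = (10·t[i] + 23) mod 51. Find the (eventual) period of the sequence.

48

t[0] = 3,  t[1] = 2,  t[2] = 43,  t[3] = 45,  t[4] = 14,  t[5] = 10,  t[6] = 21,  t[7] = 29,  t[8] = 7,  t[9] = 42,  t[10] = 35,  t[11] = 16,  t[12] = 30,  t[13] = 17,  t[14] = 40,  t[15] = 15,  t[16] = 20,  t[17] = 19,  t[18] = 9,  t[19] = 11,  t[20] = 31,  t[21] = 27,  t[22] = 38,  t[23] = 46,  t[24] = 24,  t[25] = 8,  t[26] = 1,  t[27] = 33,  t[28] = 47,  t[29] = 34,  t[30] = 6,  t[31] = 32,  t[32] = 37,  t[33] = 36,  t[34] = 26,  t[35] = 28,  t[36] = 48,  t[37] = 44,  t[38] = 4,  t[39] = 12,  t[40] = 41,  t[41] = 25,  t[42] = 18,  t[43] = 50,  t[44] = 13,  t[45] = 0,  t[46] = 23,  t[47] = 49,  t[48] = 3.
The sequence repeats with period 48.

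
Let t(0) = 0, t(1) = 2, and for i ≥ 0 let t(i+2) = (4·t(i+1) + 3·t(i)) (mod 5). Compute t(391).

4

We have t(0) = 0; t(1) = 2; t(2) = 3; t(3) = 3; t(4) = 1; t(5) = 3; t(6) = 0; t(7) = 4; t(8) = 1; t(9) = 1; t(10) = 2; t(11) = 1; t(12) = 0; t(13) = 3; t(14) = 2; t(15) = 2; t(16) = 4; t(17) = 2; t(18) = 0; t(19) = 1; t(20) = 4; t(21) = 4; t(22) = 3; t(23) = 4; t(24) = 0; t(25) = 2.
The sequence repeats with period 24.
(391 - 0) mod 24 = 7, so t(391) = t(7) = 4.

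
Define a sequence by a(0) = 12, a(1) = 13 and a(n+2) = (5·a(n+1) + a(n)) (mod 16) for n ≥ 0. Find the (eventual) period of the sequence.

24

Listing terms: a(0) = 12,  a(1) = 13,  a(2) = 13,  a(3) = 14,  a(4) = 3,  a(5) = 13,  a(6) = 4,  a(7) = 1,  a(8) = 9,  a(9) = 14,  a(10) = 15,  a(11) = 9,  a(12) = 12,  a(13) = 5,  a(14) = 5,  a(15) = 14,  a(16) = 11,  a(17) = 5,  a(18) = 4,  a(19) = 9,  a(20) = 1,  a(21) = 14,  a(22) = 7,  a(23) = 1,  a(24) = 12,  a(25) = 13.
Since (a(24), a(25)) = (a(0), a(1)) = (12, 13) (two consecutive terms determine the rest), the sequence is periodic with period 24.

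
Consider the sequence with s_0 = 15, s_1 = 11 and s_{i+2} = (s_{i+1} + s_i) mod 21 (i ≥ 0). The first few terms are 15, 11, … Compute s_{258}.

We have s_0 = 15, s_1 = 11, s_2 = 5, s_3 = 16, s_4 = 0, s_5 = 16, s_6 = 16, s_7 = 11, s_8 = 6, s_9 = 17, s_{10} = 2, s_{11} = 19, s_{12} = 0, s_{13} = 19, s_{14} = 19, s_{15} = 17, s_{16} = 15, s_{17} = 11.
The sequence repeats with period 16.
So s_{258} = s_{0 + ((258-0) mod 16)} = s_2 = 5.

5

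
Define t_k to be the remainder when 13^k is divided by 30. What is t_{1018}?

19

Computing terms: t_0 = 1; t_1 = 13; t_2 = 19; t_3 = 7; t_4 = 1.
The sequence repeats with period 4.
So t_{1018} = t_{0 + ((1018-0) mod 4)} = t_2 = 19.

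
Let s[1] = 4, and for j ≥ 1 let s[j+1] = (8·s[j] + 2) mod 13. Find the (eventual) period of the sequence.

4

Listing terms: s[1] = 4, s[2] = 8, s[3] = 1, s[4] = 10, s[5] = 4.
Since s[5] = s[1] = 4, the sequence is periodic with period 4.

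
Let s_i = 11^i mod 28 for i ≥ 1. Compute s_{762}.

We have s_1 = 11,  s_2 = 9,  s_3 = 15,  s_4 = 25,  s_5 = 23,  s_6 = 1,  s_7 = 11.
Since s_7 = s_1 = 11, the sequence is periodic with period 6.
(762 - 1) mod 6 = 5, so s_{762} = s_6 = 1.

1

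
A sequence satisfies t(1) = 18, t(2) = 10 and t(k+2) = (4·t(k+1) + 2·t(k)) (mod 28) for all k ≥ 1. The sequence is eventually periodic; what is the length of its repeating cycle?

48

Computing terms: t(1) = 18; t(2) = 10; t(3) = 20; t(4) = 16; t(5) = 20; t(6) = 0; t(7) = 12; t(8) = 20; t(9) = 20; t(10) = 8; t(11) = 16; t(12) = 24; t(13) = 16; t(14) = 0; t(15) = 4; t(16) = 16; t(17) = 16; t(18) = 12; t(19) = 24; t(20) = 8; t(21) = 24; t(22) = 0; t(23) = 20; t(24) = 24; t(25) = 24; t(26) = 4; t(27) = 8; t(28) = 12; t(29) = 8; t(30) = 0; t(31) = 16; t(32) = 8; t(33) = 8; t(34) = 20; t(35) = 12; t(36) = 4; t(37) = 12; t(38) = 0; t(39) = 24; t(40) = 12; t(41) = 12; t(42) = 16; t(43) = 4; t(44) = 20; t(45) = 4; t(46) = 0; t(47) = 8; t(48) = 4; t(49) = 4; t(50) = 24; t(51) = 20; t(52) = 16.
Since (t(51), t(52)) = (t(3), t(4)) = (20, 16) (two consecutive terms determine the rest), the sequence is eventually periodic: after a pre-period of length 2 it cycles with period 48.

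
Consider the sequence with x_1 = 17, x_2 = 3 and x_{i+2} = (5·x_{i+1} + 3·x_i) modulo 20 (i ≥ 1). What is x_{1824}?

Computing terms: x_1 = 17; x_2 = 3; x_3 = 6; x_4 = 19; x_5 = 13; x_6 = 2; x_7 = 9; x_8 = 11; x_9 = 2; x_{10} = 3; x_{11} = 1; x_{12} = 14; x_{13} = 13; x_{14} = 7; x_{15} = 14; x_{16} = 11; x_{17} = 17; x_{18} = 18; x_{19} = 1; x_{20} = 19; x_{21} = 18; x_{22} = 7; x_{23} = 9; x_{24} = 6; x_{25} = 17; x_{26} = 3.
Since (x_{25}, x_{26}) = (x_1, x_2) = (17, 3) (two consecutive terms determine the rest), the sequence is periodic with period 24.
So x_{1824} = x_{1 + ((1824-1) mod 24)} = x_{24} = 6.

6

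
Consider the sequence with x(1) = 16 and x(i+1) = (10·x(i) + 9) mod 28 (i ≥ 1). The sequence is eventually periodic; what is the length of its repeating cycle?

6

We have x(1) = 16; x(2) = 1; x(3) = 19; x(4) = 3; x(5) = 11; x(6) = 7; x(7) = 23; x(8) = 15; x(9) = 19.
Since x(9) = x(3) = 19, the sequence is eventually periodic: after a pre-period of length 2 it cycles with period 6.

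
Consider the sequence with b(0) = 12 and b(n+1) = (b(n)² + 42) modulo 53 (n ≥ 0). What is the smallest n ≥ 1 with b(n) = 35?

We have b(0) = 12; b(1) = 27; b(2) = 29; b(3) = 35; b(4) = 48; b(5) = 14; b(6) = 26; b(7) = 29.
Since b(7) = b(2) = 29, the sequence is eventually periodic: after a pre-period of length 2 it cycles with period 5.
The value 35 first appears (with n ≥ 1) at b(3).

3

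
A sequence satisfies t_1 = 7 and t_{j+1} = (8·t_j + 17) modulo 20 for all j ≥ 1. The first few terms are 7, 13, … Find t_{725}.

We have t_1 = 7,  t_2 = 13,  t_3 = 1,  t_4 = 5,  t_5 = 17,  t_6 = 13.
Since t_6 = t_2 = 13, the sequence is eventually periodic: after a pre-period of length 1 it cycles with period 4.
For j ≥ 2, t_j depends only on (j - 2) mod 4. (725 - 2) mod 4 = 3, so t_{725} = t_5 = 17.

17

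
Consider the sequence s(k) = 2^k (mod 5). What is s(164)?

Computing terms: s(1) = 2, s(2) = 4, s(3) = 3, s(4) = 1, s(5) = 2.
Since s(5) = s(1) = 2, the sequence is periodic with period 4.
So s(164) = s(1 + ((164-1) mod 4)) = s(4) = 1.

1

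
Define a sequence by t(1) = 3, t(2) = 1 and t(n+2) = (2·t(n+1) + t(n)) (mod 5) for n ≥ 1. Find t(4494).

Listing terms: t(1) = 3,  t(2) = 1,  t(3) = 0,  t(4) = 1,  t(5) = 2,  t(6) = 0,  t(7) = 2,  t(8) = 4,  t(9) = 0,  t(10) = 4,  t(11) = 3,  t(12) = 0,  t(13) = 3,  t(14) = 1.
The sequence repeats with period 12.
So t(4494) = t(1 + ((4494-1) mod 12)) = t(6) = 0.

0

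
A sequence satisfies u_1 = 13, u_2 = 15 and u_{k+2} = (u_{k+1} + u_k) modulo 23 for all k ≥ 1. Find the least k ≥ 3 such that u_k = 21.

Computing terms: u_1 = 13,  u_2 = 15,  u_3 = 5,  u_4 = 20,  u_5 = 2,  u_6 = 22,  u_7 = 1,  u_8 = 0,  u_9 = 1,  u_{10} = 1,  u_{11} = 2,  u_{12} = 3,  u_{13} = 5,  u_{14} = 8,  u_{15} = 13,  u_{16} = 21,  u_{17} = 11,  u_{18} = 9,  u_{19} = 20,  u_{20} = 6,  u_{21} = 3,  u_{22} = 9,  u_{23} = 12,  u_{24} = 21,  u_{25} = 10,  u_{26} = 8,  u_{27} = 18,  u_{28} = 3,  u_{29} = 21,  u_{30} = 1,  u_{31} = 22,  u_{32} = 0,  u_{33} = 22,  u_{34} = 22,  u_{35} = 21,  u_{36} = 20,  u_{37} = 18,  u_{38} = 15,  u_{39} = 10,  u_{40} = 2,  u_{41} = 12,  u_{42} = 14,  u_{43} = 3,  u_{44} = 17,  u_{45} = 20,  u_{46} = 14,  u_{47} = 11,  u_{48} = 2,  u_{49} = 13,  u_{50} = 15.
Since (u_{49}, u_{50}) = (u_1, u_2) = (13, 15) (two consecutive terms determine the rest), the sequence is periodic with period 48.
The value 21 first appears (with k ≥ 3) at u_{16}.

16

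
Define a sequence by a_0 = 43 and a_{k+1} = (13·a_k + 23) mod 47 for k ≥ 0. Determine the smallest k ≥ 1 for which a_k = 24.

Listing terms: a_0 = 43,  a_1 = 18,  a_2 = 22,  a_3 = 27,  a_4 = 45,  a_5 = 44,  a_6 = 31,  a_7 = 3,  a_8 = 15,  a_9 = 30,  a_{10} = 37,  a_{11} = 34,  a_{12} = 42,  a_{13} = 5,  a_{14} = 41,  a_{15} = 39,  a_{16} = 13,  a_{17} = 4,  a_{18} = 28,  a_{19} = 11,  a_{20} = 25,  a_{21} = 19,  a_{22} = 35,  a_{23} = 8,  a_{24} = 33,  a_{25} = 29,  a_{26} = 24,  a_{27} = 6,  a_{28} = 7,  a_{29} = 20,  a_{30} = 1,  a_{31} = 36,  a_{32} = 21,  a_{33} = 14,  a_{34} = 17,  a_{35} = 9,  a_{36} = 46,  a_{37} = 10,  a_{38} = 12,  a_{39} = 38,  a_{40} = 0,  a_{41} = 23,  a_{42} = 40,  a_{43} = 26,  a_{44} = 32,  a_{45} = 16,  a_{46} = 43.
Since a_{46} = a_0 = 43, the sequence is periodic with period 46.
The value 24 first appears (with k ≥ 1) at a_{26}.

26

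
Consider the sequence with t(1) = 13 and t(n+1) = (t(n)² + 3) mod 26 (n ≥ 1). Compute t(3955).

19

Listing terms: t(1) = 13, t(2) = 16, t(3) = 25, t(4) = 4, t(5) = 19, t(6) = 0, t(7) = 3, t(8) = 12, t(9) = 17, t(10) = 6, t(11) = 13.
The sequence repeats with period 10.
So t(3955) = t(1 + ((3955-1) mod 10)) = t(5) = 19.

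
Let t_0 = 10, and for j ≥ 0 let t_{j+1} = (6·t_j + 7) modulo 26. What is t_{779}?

Listing terms: t_0 = 10; t_1 = 15; t_2 = 19; t_3 = 17; t_4 = 5; t_5 = 11; t_6 = 21; t_7 = 3; t_8 = 25; t_9 = 1; t_{10} = 13; t_{11} = 7; t_{12} = 23; t_{13} = 15.
Since t_{13} = t_1 = 15, the sequence is eventually periodic: after a pre-period of length 1 it cycles with period 12.
For j ≥ 1, t_j depends only on (j - 1) mod 12. (779 - 1) mod 12 = 10, so t_{779} = t_{11} = 7.

7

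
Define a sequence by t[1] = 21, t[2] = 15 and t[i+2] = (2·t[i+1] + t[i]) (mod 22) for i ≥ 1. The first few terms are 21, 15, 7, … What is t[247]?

9

Listing terms: t[1] = 21,  t[2] = 15,  t[3] = 7,  t[4] = 7,  t[5] = 21,  t[6] = 5,  t[7] = 9,  t[8] = 1,  t[9] = 11,  t[10] = 1,  t[11] = 13,  t[12] = 5,  t[13] = 1,  t[14] = 7,  t[15] = 15,  t[16] = 15,  t[17] = 1,  t[18] = 17,  t[19] = 13,  t[20] = 21,  t[21] = 11,  t[22] = 21,  t[23] = 9,  t[24] = 17,  t[25] = 21,  t[26] = 15.
The sequence repeats with period 24.
(247 - 1) mod 24 = 6, so t[247] = t[7] = 9.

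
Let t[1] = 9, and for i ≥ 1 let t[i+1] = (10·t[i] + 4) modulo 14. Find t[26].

t[1] = 9; t[2] = 10; t[3] = 6; t[4] = 8; t[5] = 0; t[6] = 4; t[7] = 2; t[8] = 10.
Since t[8] = t[2] = 10, the sequence is eventually periodic: after a pre-period of length 1 it cycles with period 6.
For i ≥ 2, t[i] depends only on (i - 2) mod 6. (26 - 2) mod 6 = 0, so t[26] = t[2] = 10.

10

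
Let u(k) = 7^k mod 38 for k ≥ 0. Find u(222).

Computing terms: u(0) = 1, u(1) = 7, u(2) = 11, u(3) = 1.
Since u(3) = u(0) = 1, the sequence is periodic with period 3.
So u(222) = u(0 + ((222-0) mod 3)) = u(0) = 1.

1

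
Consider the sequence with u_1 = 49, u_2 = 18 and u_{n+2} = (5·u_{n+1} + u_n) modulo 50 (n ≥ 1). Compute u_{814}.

u_1 = 49; u_2 = 18; u_3 = 39; u_4 = 13; u_5 = 4; u_6 = 33; u_7 = 19; u_8 = 28; u_9 = 9; u_{10} = 23; u_{11} = 24; u_{12} = 43; u_{13} = 39; u_{14} = 38; u_{15} = 29; u_{16} = 33; u_{17} = 44; u_{18} = 3; u_{19} = 9; u_{20} = 48; u_{21} = 49; u_{22} = 43; u_{23} = 14; u_{24} = 13; u_{25} = 29; u_{26} = 8; u_{27} = 19; u_{28} = 3; u_{29} = 34; u_{30} = 23; u_{31} = 49; u_{32} = 18.
Since (u_{31}, u_{32}) = (u_1, u_2) = (49, 18) (two consecutive terms determine the rest), the sequence is periodic with period 30.
So u_{814} = u_{1 + ((814-1) mod 30)} = u_4 = 13.

13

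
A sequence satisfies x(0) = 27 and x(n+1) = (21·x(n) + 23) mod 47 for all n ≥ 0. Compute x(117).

5

We have x(0) = 27; x(1) = 26; x(2) = 5; x(3) = 34; x(4) = 32; x(5) = 37; x(6) = 1; x(7) = 44; x(8) = 7; x(9) = 29; x(10) = 21; x(11) = 41; x(12) = 38; x(13) = 22; x(14) = 15; x(15) = 9; x(16) = 24; x(17) = 10; x(18) = 45; x(19) = 28; x(20) = 0; x(21) = 23; x(22) = 36; x(23) = 27.
Since x(23) = x(0) = 27, the sequence is periodic with period 23.
So x(117) = x(0 + ((117-0) mod 23)) = x(2) = 5.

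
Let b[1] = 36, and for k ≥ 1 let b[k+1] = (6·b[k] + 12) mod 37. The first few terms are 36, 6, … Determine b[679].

We have b[1] = 36; b[2] = 6; b[3] = 11; b[4] = 4; b[5] = 36.
The sequence repeats with period 4.
So b[679] = b[1 + ((679-1) mod 4)] = b[3] = 11.

11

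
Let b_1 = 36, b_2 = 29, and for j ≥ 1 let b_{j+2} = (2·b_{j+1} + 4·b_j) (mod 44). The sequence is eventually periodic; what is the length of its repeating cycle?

We have b_1 = 36; b_2 = 29; b_3 = 26; b_4 = 36; b_5 = 0; b_6 = 12; b_7 = 24; b_8 = 8; b_9 = 24; b_{10} = 36; b_{11} = 36; b_{12} = 40; b_{13} = 4; b_{14} = 36; b_{15} = 0.
Since (b_{14}, b_{15}) = (b_4, b_5) = (36, 0) (two consecutive terms determine the rest), the sequence is eventually periodic: after a pre-period of length 3 it cycles with period 10.

10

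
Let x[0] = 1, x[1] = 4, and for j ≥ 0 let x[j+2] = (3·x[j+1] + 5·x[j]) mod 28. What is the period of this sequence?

6

Listing terms: x[0] = 1,  x[1] = 4,  x[2] = 17,  x[3] = 15,  x[4] = 18,  x[5] = 17,  x[6] = 1,  x[7] = 4.
Since (x[6], x[7]) = (x[0], x[1]) = (1, 4) (two consecutive terms determine the rest), the sequence is periodic with period 6.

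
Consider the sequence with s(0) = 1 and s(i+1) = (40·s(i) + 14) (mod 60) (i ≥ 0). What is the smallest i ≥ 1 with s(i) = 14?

2

We have s(0) = 1; s(1) = 54; s(2) = 14; s(3) = 34; s(4) = 54.
Since s(4) = s(1) = 54, the sequence is eventually periodic: after a pre-period of length 1 it cycles with period 3.
The value 14 first appears (with i ≥ 1) at s(2).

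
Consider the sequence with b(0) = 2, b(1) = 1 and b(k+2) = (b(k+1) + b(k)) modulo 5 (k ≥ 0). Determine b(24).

2

Listing terms: b(0) = 2,  b(1) = 1,  b(2) = 3,  b(3) = 4,  b(4) = 2,  b(5) = 1.
The sequence repeats with period 4.
(24 - 0) mod 4 = 0, so b(24) = b(0) = 2.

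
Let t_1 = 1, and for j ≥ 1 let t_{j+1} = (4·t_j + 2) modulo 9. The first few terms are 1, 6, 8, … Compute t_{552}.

8

t_1 = 1,  t_2 = 6,  t_3 = 8,  t_4 = 7,  t_5 = 3,  t_6 = 5,  t_7 = 4,  t_8 = 0,  t_9 = 2,  t_{10} = 1.
The sequence repeats with period 9.
(552 - 1) mod 9 = 2, so t_{552} = t_3 = 8.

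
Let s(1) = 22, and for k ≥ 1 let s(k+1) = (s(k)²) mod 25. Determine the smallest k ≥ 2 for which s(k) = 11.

4

Listing terms: s(1) = 22, s(2) = 9, s(3) = 6, s(4) = 11, s(5) = 21, s(6) = 16, s(7) = 6.
Since s(7) = s(3) = 6, the sequence is eventually periodic: after a pre-period of length 2 it cycles with period 4.
The value 11 first appears (with k ≥ 2) at s(4).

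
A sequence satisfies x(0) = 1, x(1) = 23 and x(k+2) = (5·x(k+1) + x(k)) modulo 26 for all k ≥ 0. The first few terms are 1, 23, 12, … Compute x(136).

Listing terms: x(0) = 1,  x(1) = 23,  x(2) = 12,  x(3) = 5,  x(4) = 11,  x(5) = 8,  x(6) = 25,  x(7) = 3,  x(8) = 14,  x(9) = 21,  x(10) = 15,  x(11) = 18,  x(12) = 1,  x(13) = 23.
Since (x(12), x(13)) = (x(0), x(1)) = (1, 23) (two consecutive terms determine the rest), the sequence is periodic with period 12.
(136 - 0) mod 12 = 4, so x(136) = x(4) = 11.

11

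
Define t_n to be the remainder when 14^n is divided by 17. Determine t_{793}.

3

Computing terms: t_1 = 14,  t_2 = 9,  t_3 = 7,  t_4 = 13,  t_5 = 12,  t_6 = 15,  t_7 = 6,  t_8 = 16,  t_9 = 3,  t_{10} = 8,  t_{11} = 10,  t_{12} = 4,  t_{13} = 5,  t_{14} = 2,  t_{15} = 11,  t_{16} = 1,  t_{17} = 14.
Since t_{17} = t_1 = 14, the sequence is periodic with period 16.
(793 - 1) mod 16 = 8, so t_{793} = t_9 = 3.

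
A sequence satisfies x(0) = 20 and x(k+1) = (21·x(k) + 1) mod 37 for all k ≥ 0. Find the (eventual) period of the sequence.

x(0) = 20, x(1) = 14, x(2) = 36, x(3) = 17, x(4) = 25, x(5) = 8, x(6) = 21, x(7) = 35, x(8) = 33, x(9) = 28, x(10) = 34, x(11) = 12, x(12) = 31, x(13) = 23, x(14) = 3, x(15) = 27, x(16) = 13, x(17) = 15, x(18) = 20.
Since x(18) = x(0) = 20, the sequence is periodic with period 18.

18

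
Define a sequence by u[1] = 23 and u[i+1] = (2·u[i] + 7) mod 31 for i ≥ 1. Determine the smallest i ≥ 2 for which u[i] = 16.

u[1] = 23, u[2] = 22, u[3] = 20, u[4] = 16, u[5] = 8, u[6] = 23.
Since u[6] = u[1] = 23, the sequence is periodic with period 5.
The value 16 first appears (with i ≥ 2) at u[4].

4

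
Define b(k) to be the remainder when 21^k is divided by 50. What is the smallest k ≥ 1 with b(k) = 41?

Computing terms: b(0) = 1,  b(1) = 21,  b(2) = 41,  b(3) = 11,  b(4) = 31,  b(5) = 1.
The sequence repeats with period 5.
The value 41 first appears (with k ≥ 1) at b(2).

2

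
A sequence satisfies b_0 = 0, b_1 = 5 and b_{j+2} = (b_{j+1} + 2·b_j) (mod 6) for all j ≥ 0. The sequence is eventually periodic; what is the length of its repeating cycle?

6

We have b_0 = 0; b_1 = 5; b_2 = 5; b_3 = 3; b_4 = 1; b_5 = 1; b_6 = 3; b_7 = 5; b_8 = 5.
Since (b_7, b_8) = (b_1, b_2) = (5, 5) (two consecutive terms determine the rest), the sequence is eventually periodic: after a pre-period of length 1 it cycles with period 6.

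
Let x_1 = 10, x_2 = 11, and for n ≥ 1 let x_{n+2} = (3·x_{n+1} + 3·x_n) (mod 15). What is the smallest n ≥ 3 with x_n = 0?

5

Listing terms: x_1 = 10,  x_2 = 11,  x_3 = 3,  x_4 = 12,  x_5 = 0,  x_6 = 6,  x_7 = 3,  x_8 = 12.
Since (x_7, x_8) = (x_3, x_4) = (3, 12) (two consecutive terms determine the rest), the sequence is eventually periodic: after a pre-period of length 2 it cycles with period 4.
The value 0 first appears (with n ≥ 3) at x_5.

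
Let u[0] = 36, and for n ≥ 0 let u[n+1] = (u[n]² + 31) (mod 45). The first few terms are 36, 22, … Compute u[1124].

We have u[0] = 36,  u[1] = 22,  u[2] = 20,  u[3] = 26,  u[4] = 32,  u[5] = 20.
Since u[5] = u[2] = 20, the sequence is eventually periodic: after a pre-period of length 2 it cycles with period 3.
For n ≥ 2, u[n] depends only on (n - 2) mod 3. (1124 - 2) mod 3 = 0, so u[1124] = u[2] = 20.

20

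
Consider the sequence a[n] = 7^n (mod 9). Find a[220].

We have a[0] = 1,  a[1] = 7,  a[2] = 4,  a[3] = 1.
The sequence repeats with period 3.
(220 - 0) mod 3 = 1, so a[220] = a[1] = 7.

7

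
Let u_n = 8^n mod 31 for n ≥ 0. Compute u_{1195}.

1

We have u_0 = 1, u_1 = 8, u_2 = 2, u_3 = 16, u_4 = 4, u_5 = 1.
Since u_5 = u_0 = 1, the sequence is periodic with period 5.
(1195 - 0) mod 5 = 0, so u_{1195} = u_0 = 1.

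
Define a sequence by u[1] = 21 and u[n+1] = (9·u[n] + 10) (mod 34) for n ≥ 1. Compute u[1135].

7

We have u[1] = 21, u[2] = 29, u[3] = 33, u[4] = 1, u[5] = 19, u[6] = 11, u[7] = 7, u[8] = 5, u[9] = 21.
Since u[9] = u[1] = 21, the sequence is periodic with period 8.
(1135 - 1) mod 8 = 6, so u[1135] = u[7] = 7.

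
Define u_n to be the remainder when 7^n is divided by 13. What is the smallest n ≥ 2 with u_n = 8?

9

u_1 = 7, u_2 = 10, u_3 = 5, u_4 = 9, u_5 = 11, u_6 = 12, u_7 = 6, u_8 = 3, u_9 = 8, u_{10} = 4, u_{11} = 2, u_{12} = 1, u_{13} = 7.
Since u_{13} = u_1 = 7, the sequence is periodic with period 12.
The value 8 first appears (with n ≥ 2) at u_9.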